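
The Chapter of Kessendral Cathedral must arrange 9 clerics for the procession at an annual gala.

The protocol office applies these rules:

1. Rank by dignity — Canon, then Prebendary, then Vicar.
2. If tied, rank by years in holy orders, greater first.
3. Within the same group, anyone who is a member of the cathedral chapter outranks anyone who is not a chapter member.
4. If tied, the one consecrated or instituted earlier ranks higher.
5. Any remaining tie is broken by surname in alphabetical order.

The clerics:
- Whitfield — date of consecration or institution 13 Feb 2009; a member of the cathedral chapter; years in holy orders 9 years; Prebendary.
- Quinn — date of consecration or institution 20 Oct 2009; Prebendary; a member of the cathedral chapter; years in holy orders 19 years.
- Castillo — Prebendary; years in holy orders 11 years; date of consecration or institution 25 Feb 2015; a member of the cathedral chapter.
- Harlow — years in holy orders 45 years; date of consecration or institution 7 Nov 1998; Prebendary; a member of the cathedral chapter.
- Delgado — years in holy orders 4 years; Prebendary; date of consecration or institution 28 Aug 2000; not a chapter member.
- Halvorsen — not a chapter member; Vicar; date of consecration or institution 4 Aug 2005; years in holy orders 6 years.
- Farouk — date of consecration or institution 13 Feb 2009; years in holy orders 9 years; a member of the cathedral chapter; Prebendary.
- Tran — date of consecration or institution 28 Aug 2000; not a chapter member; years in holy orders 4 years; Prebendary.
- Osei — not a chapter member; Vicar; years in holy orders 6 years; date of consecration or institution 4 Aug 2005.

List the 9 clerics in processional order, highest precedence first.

Harlow, Quinn, Castillo, Farouk, Whitfield, Delgado, Tran, Halvorsen, Osei

By dignity: Harlow, Quinn, Castillo, Farouk, Whitfield, Delgado and Tran (Prebendary); then Halvorsen and Osei (Vicar).
Among Harlow, Quinn, Castillo, Farouk, Whitfield, Delgado and Tran, by years in holy orders (higher first): Harlow (45 years) before Quinn (19 years) before Castillo (11 years) before Farouk and Whitfield (9 years) before Delgado and Tran (4 years).
Farouk and Whitfield are each a member of the cathedral chapter, so the next rule applies.
Farouk and Whitfield both have date of consecration or institution 13 Feb 2009, so the next rule applies.
Among Farouk and Whitfield, alphabetically by surname: Farouk before Whitfield.
Delgado and Tran are each not a chapter member, so the next rule applies.
Delgado and Tran both have date of consecration or institution 28 Aug 2000, so the next rule applies.
Among Delgado and Tran, alphabetically by surname: Delgado before Tran.
Halvorsen and Osei both have years in holy orders 6 years, so the next rule applies.
Halvorsen and Osei are each not a chapter member, so the next rule applies.
Halvorsen and Osei both have date of consecration or institution 4 Aug 2005, so the next rule applies.
Among Halvorsen and Osei, alphabetically by surname: Halvorsen before Osei.
Full order: Harlow, Quinn, Castillo, Farouk, Whitfield, Delgado, Tran, Halvorsen, Osei.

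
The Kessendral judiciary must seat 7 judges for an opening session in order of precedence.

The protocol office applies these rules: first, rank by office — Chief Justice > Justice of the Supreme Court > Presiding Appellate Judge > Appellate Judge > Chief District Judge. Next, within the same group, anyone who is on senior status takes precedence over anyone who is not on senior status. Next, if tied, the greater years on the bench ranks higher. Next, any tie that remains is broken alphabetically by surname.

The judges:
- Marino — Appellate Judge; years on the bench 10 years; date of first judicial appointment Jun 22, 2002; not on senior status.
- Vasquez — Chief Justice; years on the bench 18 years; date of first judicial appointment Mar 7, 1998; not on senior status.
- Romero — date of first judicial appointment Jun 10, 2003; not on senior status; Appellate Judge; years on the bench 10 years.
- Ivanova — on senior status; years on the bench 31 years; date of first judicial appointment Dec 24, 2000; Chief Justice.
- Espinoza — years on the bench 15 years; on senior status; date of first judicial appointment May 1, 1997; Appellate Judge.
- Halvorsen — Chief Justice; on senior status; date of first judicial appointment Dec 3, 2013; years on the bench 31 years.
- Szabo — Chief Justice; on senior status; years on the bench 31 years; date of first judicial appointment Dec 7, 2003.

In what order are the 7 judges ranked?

Halvorsen, Ivanova, Szabo, Vasquez, Espinoza, Marino, Romero

By office: Halvorsen, Ivanova, Szabo and Vasquez (Chief Justice); then Espinoza, Marino and Romero (Appellate Judge).
Among Halvorsen, Ivanova, Szabo and Vasquez, on senior status before not on senior status: Halvorsen, Ivanova and Szabo (on senior status) before Vasquez (not on senior status).
Halvorsen, Ivanova and Szabo all have years on the bench 31 years, so the next rule applies.
Among Halvorsen, Ivanova and Szabo, alphabetically by surname: Halvorsen before Ivanova before Szabo.
Among Espinoza, Marino and Romero, on senior status before not on senior status: Espinoza (on senior status) before Marino and Romero (not on senior status).
Marino and Romero both have years on the bench 10 years, so the next rule applies.
Among Marino and Romero, alphabetically by surname: Marino before Romero.
Full order: Halvorsen, Ivanova, Szabo, Vasquez, Espinoza, Marino, Romero.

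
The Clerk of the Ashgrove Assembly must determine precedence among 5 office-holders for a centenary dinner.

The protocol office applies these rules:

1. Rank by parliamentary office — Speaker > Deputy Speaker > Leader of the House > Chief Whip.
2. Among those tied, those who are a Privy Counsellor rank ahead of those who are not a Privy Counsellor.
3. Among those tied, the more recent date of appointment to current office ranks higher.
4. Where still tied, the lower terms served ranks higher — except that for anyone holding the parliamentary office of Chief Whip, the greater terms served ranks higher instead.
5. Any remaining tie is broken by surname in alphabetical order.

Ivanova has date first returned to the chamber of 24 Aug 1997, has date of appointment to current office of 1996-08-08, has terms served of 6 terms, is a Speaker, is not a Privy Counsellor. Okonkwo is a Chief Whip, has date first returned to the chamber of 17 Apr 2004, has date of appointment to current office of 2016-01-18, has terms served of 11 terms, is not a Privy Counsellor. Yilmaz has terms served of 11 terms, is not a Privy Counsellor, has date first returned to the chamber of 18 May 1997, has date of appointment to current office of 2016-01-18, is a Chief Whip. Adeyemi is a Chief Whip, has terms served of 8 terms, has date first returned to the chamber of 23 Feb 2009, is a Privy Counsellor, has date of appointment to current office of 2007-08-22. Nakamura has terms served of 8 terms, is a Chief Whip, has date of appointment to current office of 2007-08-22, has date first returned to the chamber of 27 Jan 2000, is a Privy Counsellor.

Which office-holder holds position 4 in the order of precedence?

By parliamentary office: Ivanova (Speaker); then Adeyemi, Nakamura, Okonkwo and Yilmaz (Chief Whip).
Among Adeyemi, Nakamura, Okonkwo and Yilmaz, a Privy Counsellor before not a Privy Counsellor: Adeyemi and Nakamura (a Privy Counsellor) before Okonkwo and Yilmaz (not a Privy Counsellor).
Adeyemi and Nakamura both have date of appointment to current office 2007-08-22, so the next rule applies.
Adeyemi and Nakamura both have terms served 8 terms, so the next rule applies.
Among Adeyemi and Nakamura, alphabetically by surname: Adeyemi before Nakamura.
Okonkwo and Yilmaz both have date of appointment to current office 2016-01-18, so the next rule applies.
Okonkwo and Yilmaz both have terms served 11 terms, so the next rule applies.
Among Okonkwo and Yilmaz, alphabetically by surname: Okonkwo before Yilmaz.
Order: Ivanova, Adeyemi, Nakamura, Okonkwo, Yilmaz.

Okonkwo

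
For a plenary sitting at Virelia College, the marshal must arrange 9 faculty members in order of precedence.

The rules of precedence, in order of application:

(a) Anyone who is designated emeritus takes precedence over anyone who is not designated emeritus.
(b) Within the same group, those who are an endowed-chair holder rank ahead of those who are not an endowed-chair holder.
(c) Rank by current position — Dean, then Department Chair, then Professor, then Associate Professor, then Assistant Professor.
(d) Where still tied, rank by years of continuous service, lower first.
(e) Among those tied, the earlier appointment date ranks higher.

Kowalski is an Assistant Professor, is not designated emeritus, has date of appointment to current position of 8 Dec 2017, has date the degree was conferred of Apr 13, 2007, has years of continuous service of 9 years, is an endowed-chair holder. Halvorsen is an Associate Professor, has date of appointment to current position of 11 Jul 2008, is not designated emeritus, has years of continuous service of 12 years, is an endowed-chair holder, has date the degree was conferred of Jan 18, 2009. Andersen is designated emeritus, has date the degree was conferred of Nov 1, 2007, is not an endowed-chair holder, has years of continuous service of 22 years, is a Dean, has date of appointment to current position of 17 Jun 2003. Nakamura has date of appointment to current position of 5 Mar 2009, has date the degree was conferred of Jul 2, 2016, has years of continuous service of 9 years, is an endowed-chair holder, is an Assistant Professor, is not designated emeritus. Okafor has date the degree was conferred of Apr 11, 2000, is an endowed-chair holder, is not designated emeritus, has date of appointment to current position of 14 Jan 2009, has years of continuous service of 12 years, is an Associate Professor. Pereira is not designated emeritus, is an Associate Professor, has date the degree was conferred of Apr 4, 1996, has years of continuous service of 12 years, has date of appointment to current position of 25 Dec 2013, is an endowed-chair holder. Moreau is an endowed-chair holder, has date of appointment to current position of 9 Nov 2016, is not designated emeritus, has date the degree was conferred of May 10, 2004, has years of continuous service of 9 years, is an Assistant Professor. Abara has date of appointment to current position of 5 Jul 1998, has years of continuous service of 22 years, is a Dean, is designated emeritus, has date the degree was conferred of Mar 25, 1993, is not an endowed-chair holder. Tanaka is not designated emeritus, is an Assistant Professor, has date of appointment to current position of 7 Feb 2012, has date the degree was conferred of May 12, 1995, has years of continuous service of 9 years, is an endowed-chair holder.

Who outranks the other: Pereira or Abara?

Abara

By the first rule: Abara and Andersen (both designated emeritus); then Halvorsen, Okafor, Pereira, Nakamura, Tanaka, Moreau and Kowalski (each not designated emeritus).
Abara and Andersen are each not an endowed-chair holder, so the next rule applies.
Abara and Andersen are each Dean, so the next rule applies.
Abara and Andersen both have years of continuous service 22 years, so the next rule applies.
Among Abara and Andersen, by date of appointment to current position (earlier first): Abara (5 Jul 1998) before Andersen (17 Jun 2003).
Halvorsen, Okafor, Pereira, Nakamura, Tanaka, Moreau and Kowalski are each an endowed-chair holder, so the next rule applies.
Among Halvorsen, Okafor, Pereira, Nakamura, Tanaka, Moreau and Kowalski, by current position: Halvorsen, Okafor and Pereira (Associate Professor) before Nakamura, Tanaka, Moreau and Kowalski (Assistant Professor).
Halvorsen, Okafor and Pereira all have years of continuous service 12 years, so the next rule applies.
Among Halvorsen, Okafor and Pereira, by date of appointment to current position (earlier first): Halvorsen (11 Jul 2008) before Okafor (14 Jan 2009) before Pereira (25 Dec 2013).
Nakamura, Tanaka, Moreau and Kowalski all have years of continuous service 9 years, so the next rule applies.
Among Nakamura, Tanaka, Moreau and Kowalski, by date of appointment to current position (earlier first): Nakamura (5 Mar 2009) before Tanaka (7 Feb 2012) before Moreau (9 Nov 2016) before Kowalski (8 Dec 2017).
So Abara takes precedence.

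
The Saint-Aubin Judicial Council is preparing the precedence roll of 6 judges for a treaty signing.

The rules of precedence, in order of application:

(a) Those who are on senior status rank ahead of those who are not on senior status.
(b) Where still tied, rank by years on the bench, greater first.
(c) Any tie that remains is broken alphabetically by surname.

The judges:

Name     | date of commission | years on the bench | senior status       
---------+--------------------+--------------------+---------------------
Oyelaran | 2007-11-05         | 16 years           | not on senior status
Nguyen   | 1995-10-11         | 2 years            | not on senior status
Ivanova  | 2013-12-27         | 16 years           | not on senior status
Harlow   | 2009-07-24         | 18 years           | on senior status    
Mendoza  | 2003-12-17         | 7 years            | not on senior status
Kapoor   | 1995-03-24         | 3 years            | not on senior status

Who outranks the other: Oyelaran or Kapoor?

By the first rule: Harlow (on senior status); then Ivanova, Oyelaran, Mendoza, Kapoor and Nguyen (each not on senior status).
Among Ivanova, Oyelaran, Mendoza, Kapoor and Nguyen, by years on the bench (higher first): Ivanova and Oyelaran (16 years) before Mendoza (7 years) before Kapoor (3 years) before Nguyen (2 years).
Among Ivanova and Oyelaran, alphabetically by surname: Ivanova before Oyelaran.
So Oyelaran takes precedence.

Oyelaran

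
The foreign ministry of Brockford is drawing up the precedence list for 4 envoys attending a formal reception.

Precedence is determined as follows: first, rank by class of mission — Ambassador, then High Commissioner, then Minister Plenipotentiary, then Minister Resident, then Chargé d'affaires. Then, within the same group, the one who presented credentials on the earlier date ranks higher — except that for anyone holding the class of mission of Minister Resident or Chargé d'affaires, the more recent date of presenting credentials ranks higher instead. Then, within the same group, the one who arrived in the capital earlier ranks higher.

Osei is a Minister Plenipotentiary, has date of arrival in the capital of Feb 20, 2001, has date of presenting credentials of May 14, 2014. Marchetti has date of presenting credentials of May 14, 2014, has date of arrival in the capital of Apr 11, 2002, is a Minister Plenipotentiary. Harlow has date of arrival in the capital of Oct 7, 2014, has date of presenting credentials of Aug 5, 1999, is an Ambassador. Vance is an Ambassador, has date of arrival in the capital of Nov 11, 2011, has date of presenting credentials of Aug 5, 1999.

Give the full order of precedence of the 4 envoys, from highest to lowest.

Vance, Harlow, Osei, Marchetti

By class of mission: Vance and Harlow (Ambassador); then Osei and Marchetti (Minister Plenipotentiary).
Vance and Harlow both have date of presenting credentials Aug 5, 1999, so the next rule applies.
Among Vance and Harlow, by date of arrival in the capital (earlier first): Vance (Nov 11, 2011) before Harlow (Oct 7, 2014).
Osei and Marchetti both have date of presenting credentials May 14, 2014, so the next rule applies.
Among Osei and Marchetti, by date of arrival in the capital (earlier first): Osei (Feb 20, 2001) before Marchetti (Apr 11, 2002).
Full order: Vance, Harlow, Osei, Marchetti.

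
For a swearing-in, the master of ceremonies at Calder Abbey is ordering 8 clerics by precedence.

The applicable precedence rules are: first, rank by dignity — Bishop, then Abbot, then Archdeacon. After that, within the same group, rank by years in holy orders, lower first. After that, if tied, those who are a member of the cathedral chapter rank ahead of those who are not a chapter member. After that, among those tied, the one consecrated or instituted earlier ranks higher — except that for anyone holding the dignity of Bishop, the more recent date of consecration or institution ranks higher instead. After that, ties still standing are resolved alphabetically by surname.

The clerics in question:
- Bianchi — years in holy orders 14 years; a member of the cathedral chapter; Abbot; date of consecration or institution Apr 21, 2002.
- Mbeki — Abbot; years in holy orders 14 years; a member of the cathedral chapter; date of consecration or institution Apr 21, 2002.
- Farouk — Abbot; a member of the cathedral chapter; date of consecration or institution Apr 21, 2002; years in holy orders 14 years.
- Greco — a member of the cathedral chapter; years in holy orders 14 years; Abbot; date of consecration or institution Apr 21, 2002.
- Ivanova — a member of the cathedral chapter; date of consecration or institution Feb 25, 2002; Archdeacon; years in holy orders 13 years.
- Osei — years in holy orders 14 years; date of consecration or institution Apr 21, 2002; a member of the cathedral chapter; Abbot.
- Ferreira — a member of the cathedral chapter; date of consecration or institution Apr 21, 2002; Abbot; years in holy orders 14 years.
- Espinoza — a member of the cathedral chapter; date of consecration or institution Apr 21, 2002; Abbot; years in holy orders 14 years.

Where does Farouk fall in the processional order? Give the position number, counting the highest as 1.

By dignity: Bianchi, Espinoza, Farouk, Ferreira, Greco, Mbeki and Osei (Abbot); then Ivanova (Archdeacon).
Bianchi, Espinoza, Farouk, Ferreira, Greco, Mbeki and Osei all have years in holy orders 14 years, so the next rule applies.
Bianchi, Espinoza, Farouk, Ferreira, Greco, Mbeki and Osei are each a member of the cathedral chapter, so the next rule applies.
Bianchi, Espinoza, Farouk, Ferreira, Greco, Mbeki and Osei all have date of consecration or institution Apr 21, 2002, so the next rule applies.
Among Bianchi, Espinoza, Farouk, Ferreira, Greco, Mbeki and Osei, alphabetically by surname: Bianchi before Espinoza before Farouk before Ferreira before Greco before Mbeki before Osei.
Order: Bianchi, Espinoza, Farouk, Ferreira, Greco, Mbeki, Osei, Ivanova. So position 3.

3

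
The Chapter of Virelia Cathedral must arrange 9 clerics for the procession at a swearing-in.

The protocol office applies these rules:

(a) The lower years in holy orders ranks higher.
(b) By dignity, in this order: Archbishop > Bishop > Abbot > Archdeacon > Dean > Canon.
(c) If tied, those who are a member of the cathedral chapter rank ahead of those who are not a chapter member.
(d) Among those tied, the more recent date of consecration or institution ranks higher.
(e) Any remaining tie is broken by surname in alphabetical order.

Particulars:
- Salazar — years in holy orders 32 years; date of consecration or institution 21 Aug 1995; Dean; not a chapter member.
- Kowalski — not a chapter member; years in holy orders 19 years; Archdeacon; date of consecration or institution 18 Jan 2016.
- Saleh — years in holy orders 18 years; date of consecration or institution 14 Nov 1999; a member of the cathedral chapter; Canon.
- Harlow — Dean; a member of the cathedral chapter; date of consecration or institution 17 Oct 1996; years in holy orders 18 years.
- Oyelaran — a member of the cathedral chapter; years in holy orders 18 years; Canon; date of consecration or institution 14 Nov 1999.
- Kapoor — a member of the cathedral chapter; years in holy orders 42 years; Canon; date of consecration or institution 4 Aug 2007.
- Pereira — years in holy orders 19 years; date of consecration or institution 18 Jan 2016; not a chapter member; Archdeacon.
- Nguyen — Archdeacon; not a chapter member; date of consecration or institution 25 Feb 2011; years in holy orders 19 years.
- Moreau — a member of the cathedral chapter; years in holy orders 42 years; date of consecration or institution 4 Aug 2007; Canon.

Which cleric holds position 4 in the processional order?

By years in holy orders (lower first): Harlow, Oyelaran and Saleh (each 18 years); then Kowalski, Pereira and Nguyen (each 19 years); then Salazar (32 years); then Kapoor and Moreau (both 42 years).
Among Harlow, Oyelaran and Saleh, by dignity: Harlow (Dean) before Oyelaran and Saleh (Canon).
Oyelaran and Saleh are each a member of the cathedral chapter, so the next rule applies.
Oyelaran and Saleh both have date of consecration or institution 14 Nov 1999, so the next rule applies.
Among Oyelaran and Saleh, alphabetically by surname: Oyelaran before Saleh.
Kowalski, Pereira and Nguyen are each Archdeacon, so the next rule applies.
Kowalski, Pereira and Nguyen are each not a chapter member, so the next rule applies.
Among Kowalski, Pereira and Nguyen, by date of consecration or institution (later first): Kowalski and Pereira (18 Jan 2016) before Nguyen (25 Feb 2011).
Among Kowalski and Pereira, alphabetically by surname: Kowalski before Pereira.
Kapoor and Moreau are each Canon, so the next rule applies.
Kapoor and Moreau are each a member of the cathedral chapter, so the next rule applies.
Kapoor and Moreau both have date of consecration or institution 4 Aug 2007, so the next rule applies.
Among Kapoor and Moreau, alphabetically by surname: Kapoor before Moreau.
Order: Harlow, Oyelaran, Saleh, Kowalski, Pereira, Nguyen, Salazar, Kapoor, Moreau.

Kowalski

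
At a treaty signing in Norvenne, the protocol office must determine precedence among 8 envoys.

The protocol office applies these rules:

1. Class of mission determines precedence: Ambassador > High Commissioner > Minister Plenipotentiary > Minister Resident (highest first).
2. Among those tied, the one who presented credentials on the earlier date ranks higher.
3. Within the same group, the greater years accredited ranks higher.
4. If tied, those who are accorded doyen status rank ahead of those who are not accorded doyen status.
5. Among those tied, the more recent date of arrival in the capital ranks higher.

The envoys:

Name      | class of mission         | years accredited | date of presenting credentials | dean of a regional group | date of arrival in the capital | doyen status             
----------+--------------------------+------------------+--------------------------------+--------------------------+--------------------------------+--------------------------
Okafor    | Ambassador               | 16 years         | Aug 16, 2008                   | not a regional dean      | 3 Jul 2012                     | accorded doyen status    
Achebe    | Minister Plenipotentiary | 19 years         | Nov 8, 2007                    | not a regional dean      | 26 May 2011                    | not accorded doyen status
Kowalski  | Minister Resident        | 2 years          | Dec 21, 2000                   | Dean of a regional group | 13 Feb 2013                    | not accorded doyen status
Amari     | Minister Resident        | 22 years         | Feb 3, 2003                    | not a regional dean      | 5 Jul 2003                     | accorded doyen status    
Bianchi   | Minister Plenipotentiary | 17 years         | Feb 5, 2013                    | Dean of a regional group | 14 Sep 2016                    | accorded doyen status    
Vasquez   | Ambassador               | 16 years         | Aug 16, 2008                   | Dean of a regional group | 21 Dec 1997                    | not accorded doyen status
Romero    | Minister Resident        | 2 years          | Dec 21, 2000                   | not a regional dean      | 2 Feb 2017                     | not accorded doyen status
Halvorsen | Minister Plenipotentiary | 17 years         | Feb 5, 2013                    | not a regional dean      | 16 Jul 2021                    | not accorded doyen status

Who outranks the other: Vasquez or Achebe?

Vasquez

By class of mission: Okafor and Vasquez (Ambassador); then Achebe, Bianchi and Halvorsen (Minister Plenipotentiary); then Romero, Kowalski and Amari (Minister Resident).
Okafor and Vasquez both have date of presenting credentials Aug 16, 2008, so the next rule applies.
Okafor and Vasquez both have years accredited 16 years, so the next rule applies.
Among Okafor and Vasquez, accorded doyen status before not accorded doyen status: Okafor (accorded doyen status) before Vasquez (not accorded doyen status).
Among Achebe, Bianchi and Halvorsen, by date of presenting credentials (earlier first): Achebe (Nov 8, 2007) before Bianchi and Halvorsen (Feb 5, 2013).
Bianchi and Halvorsen both have years accredited 17 years, so the next rule applies.
Among Bianchi and Halvorsen, accorded doyen status before not accorded doyen status: Bianchi (accorded doyen status) before Halvorsen (not accorded doyen status).
Among Romero, Kowalski and Amari, by date of presenting credentials (earlier first): Romero and Kowalski (Dec 21, 2000) before Amari (Feb 3, 2003).
Romero and Kowalski both have years accredited 2 years, so the next rule applies.
Romero and Kowalski are each not accorded doyen status, so the next rule applies.
Among Romero and Kowalski, by date of arrival in the capital (later first): Romero (2 Feb 2017) before Kowalski (13 Feb 2013).
So Vasquez takes precedence.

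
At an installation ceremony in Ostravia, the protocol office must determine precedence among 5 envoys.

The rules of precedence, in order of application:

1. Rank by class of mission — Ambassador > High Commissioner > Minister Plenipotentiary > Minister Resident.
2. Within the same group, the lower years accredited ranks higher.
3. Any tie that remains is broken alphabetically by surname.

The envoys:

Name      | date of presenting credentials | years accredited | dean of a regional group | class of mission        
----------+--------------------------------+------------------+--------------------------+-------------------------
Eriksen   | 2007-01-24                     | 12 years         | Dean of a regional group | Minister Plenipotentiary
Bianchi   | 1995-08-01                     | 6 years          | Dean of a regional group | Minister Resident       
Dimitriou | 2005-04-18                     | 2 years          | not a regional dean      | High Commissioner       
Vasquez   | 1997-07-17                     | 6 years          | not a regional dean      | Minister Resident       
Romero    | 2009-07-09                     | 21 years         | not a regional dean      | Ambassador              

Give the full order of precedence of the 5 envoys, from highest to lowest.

Romero, Dimitriou, Eriksen, Bianchi, Vasquez

By class of mission: Romero (Ambassador); then Dimitriou (High Commissioner); then Eriksen (Minister Plenipotentiary); then Bianchi and Vasquez (Minister Resident).
Bianchi and Vasquez both have years accredited 6 years, so the next rule applies.
Among Bianchi and Vasquez, alphabetically by surname: Bianchi before Vasquez.
Full order: Romero, Dimitriou, Eriksen, Bianchi, Vasquez.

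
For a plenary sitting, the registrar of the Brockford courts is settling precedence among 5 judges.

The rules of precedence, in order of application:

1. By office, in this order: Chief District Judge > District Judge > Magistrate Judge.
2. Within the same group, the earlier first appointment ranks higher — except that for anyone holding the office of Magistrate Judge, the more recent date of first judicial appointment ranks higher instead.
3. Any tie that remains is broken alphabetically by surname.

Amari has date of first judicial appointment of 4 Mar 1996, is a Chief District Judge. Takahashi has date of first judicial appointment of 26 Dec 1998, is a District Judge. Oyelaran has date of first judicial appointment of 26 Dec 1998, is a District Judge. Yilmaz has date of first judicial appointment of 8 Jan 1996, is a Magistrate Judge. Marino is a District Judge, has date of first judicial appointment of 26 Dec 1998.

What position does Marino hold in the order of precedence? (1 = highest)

2

By office: Amari (Chief District Judge); then Marino, Oyelaran and Takahashi (District Judge); then Yilmaz (Magistrate Judge).
Marino, Oyelaran and Takahashi all have date of first judicial appointment 26 Dec 1998, so the next rule applies.
Among Marino, Oyelaran and Takahashi, alphabetically by surname: Marino before Oyelaran before Takahashi.
Order: Amari, Marino, Oyelaran, Takahashi, Yilmaz. So position 2.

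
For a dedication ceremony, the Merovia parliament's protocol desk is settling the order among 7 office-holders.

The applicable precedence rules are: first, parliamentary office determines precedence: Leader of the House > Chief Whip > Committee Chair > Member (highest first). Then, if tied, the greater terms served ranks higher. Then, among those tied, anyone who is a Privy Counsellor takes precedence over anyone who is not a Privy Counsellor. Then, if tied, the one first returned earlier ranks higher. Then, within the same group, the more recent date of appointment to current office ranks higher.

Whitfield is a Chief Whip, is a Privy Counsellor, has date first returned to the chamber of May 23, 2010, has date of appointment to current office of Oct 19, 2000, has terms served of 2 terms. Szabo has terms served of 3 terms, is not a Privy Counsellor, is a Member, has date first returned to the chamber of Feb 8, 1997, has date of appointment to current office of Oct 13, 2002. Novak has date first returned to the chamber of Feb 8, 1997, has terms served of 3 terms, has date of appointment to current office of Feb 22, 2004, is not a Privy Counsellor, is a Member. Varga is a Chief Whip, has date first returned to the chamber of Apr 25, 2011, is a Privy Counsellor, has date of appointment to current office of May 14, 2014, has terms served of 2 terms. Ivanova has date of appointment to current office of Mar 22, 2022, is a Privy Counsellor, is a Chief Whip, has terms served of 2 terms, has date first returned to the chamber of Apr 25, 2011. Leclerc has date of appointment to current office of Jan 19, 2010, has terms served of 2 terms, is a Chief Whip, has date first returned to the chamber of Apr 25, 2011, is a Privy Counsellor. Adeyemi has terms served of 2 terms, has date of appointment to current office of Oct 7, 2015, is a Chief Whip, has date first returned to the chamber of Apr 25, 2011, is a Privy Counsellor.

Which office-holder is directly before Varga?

By parliamentary office: Whitfield, Ivanova, Adeyemi, Varga and Leclerc (Chief Whip); then Novak and Szabo (Member).
Whitfield, Ivanova, Adeyemi, Varga and Leclerc all have terms served 2 terms, so the next rule applies.
Whitfield, Ivanova, Adeyemi, Varga and Leclerc are each a Privy Counsellor, so the next rule applies.
Among Whitfield, Ivanova, Adeyemi, Varga and Leclerc, by date first returned to the chamber (earlier first): Whitfield (May 23, 2010) before Ivanova, Adeyemi, Varga and Leclerc (Apr 25, 2011).
Among Ivanova, Adeyemi, Varga and Leclerc, by date of appointment to current office (later first): Ivanova (Mar 22, 2022) before Adeyemi (Oct 7, 2015) before Varga (May 14, 2014) before Leclerc (Jan 19, 2010).
Novak and Szabo both have terms served 3 terms, so the next rule applies.
Novak and Szabo are each not a Privy Counsellor, so the next rule applies.
Novak and Szabo both have date first returned to the chamber Feb 8, 1997, so the next rule applies.
Among Novak and Szabo, by date of appointment to current office (later first): Novak (Feb 22, 2004) before Szabo (Oct 13, 2002).
Order: Whitfield, Ivanova, Adeyemi, Varga, Leclerc, Novak, Szabo.

Adeyemi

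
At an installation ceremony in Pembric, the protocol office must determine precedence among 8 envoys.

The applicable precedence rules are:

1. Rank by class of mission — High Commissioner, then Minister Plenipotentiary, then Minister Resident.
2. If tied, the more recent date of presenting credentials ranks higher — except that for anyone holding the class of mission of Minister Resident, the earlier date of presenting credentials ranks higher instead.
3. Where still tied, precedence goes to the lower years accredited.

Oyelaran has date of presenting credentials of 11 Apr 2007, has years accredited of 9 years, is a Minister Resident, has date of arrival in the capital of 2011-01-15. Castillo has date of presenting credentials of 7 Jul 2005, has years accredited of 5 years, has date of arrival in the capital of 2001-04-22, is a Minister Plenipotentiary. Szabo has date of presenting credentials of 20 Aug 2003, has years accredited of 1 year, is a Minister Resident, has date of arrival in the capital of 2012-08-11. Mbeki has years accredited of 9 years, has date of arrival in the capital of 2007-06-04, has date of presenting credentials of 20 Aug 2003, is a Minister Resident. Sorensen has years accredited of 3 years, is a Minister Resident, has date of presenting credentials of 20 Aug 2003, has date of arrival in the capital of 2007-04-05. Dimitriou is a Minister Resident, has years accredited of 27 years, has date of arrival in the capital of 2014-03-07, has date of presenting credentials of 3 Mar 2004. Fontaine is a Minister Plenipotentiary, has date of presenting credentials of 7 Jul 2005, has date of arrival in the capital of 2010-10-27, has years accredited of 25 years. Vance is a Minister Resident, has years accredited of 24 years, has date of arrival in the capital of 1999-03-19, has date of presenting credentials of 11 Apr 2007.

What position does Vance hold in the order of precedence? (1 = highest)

By class of mission: Castillo and Fontaine (Minister Plenipotentiary); then Szabo, Sorensen, Mbeki, Dimitriou, Oyelaran and Vance (Minister Resident).
Castillo and Fontaine both have date of presenting credentials 7 Jul 2005, so the next rule applies.
Among Castillo and Fontaine, by years accredited (lower first): Castillo (5 years) before Fontaine (25 years).
Among Szabo, Sorensen, Mbeki, Dimitriou, Oyelaran and Vance, by date of presenting credentials (earlier first) (reversed rule for this group): Szabo, Sorensen and Mbeki (20 Aug 2003) before Dimitriou (3 Mar 2004) before Oyelaran and Vance (11 Apr 2007).
Among Szabo, Sorensen and Mbeki, by years accredited (lower first): Szabo (1 year) before Sorensen (3 years) before Mbeki (9 years).
Among Oyelaran and Vance, by years accredited (lower first): Oyelaran (9 years) before Vance (24 years).
Order: Castillo, Fontaine, Szabo, Sorensen, Mbeki, Dimitriou, Oyelaran, Vance. So position 8.

8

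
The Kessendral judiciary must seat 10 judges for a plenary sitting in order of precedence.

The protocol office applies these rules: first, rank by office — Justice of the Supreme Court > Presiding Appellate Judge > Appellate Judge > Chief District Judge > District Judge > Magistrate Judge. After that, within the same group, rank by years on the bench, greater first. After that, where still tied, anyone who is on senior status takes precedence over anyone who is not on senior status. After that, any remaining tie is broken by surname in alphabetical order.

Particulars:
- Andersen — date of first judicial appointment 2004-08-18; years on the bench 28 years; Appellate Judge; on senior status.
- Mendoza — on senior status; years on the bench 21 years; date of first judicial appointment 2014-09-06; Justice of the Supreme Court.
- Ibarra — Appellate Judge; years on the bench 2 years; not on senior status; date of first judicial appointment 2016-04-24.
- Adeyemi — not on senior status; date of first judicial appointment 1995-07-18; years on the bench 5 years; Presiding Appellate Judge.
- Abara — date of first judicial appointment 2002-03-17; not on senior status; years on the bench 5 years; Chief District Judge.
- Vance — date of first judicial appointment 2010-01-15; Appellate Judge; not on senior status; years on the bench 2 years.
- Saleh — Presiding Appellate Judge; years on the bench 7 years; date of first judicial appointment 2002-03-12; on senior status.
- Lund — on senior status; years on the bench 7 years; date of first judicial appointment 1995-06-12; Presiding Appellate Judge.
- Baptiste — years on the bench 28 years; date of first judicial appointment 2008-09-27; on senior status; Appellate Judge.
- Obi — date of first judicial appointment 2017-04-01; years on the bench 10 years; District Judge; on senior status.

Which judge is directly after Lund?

Saleh

By office: Mendoza (Justice of the Supreme Court); then Lund, Saleh and Adeyemi (Presiding Appellate Judge); then Andersen, Baptiste, Ibarra and Vance (Appellate Judge); then Abara (Chief District Judge); then Obi (District Judge).
Among Lund, Saleh and Adeyemi, by years on the bench (higher first): Lund and Saleh (7 years) before Adeyemi (5 years).
Lund and Saleh are each on senior status, so the next rule applies.
Among Lund and Saleh, alphabetically by surname: Lund before Saleh.
Among Andersen, Baptiste, Ibarra and Vance, by years on the bench (higher first): Andersen and Baptiste (28 years) before Ibarra and Vance (2 years).
Andersen and Baptiste are each on senior status, so the next rule applies.
Among Andersen and Baptiste, alphabetically by surname: Andersen before Baptiste.
Ibarra and Vance are each not on senior status, so the next rule applies.
Among Ibarra and Vance, alphabetically by surname: Ibarra before Vance.
Order: Mendoza, Lund, Saleh, Adeyemi, Andersen, Baptiste, Ibarra, Vance, Abara, Obi.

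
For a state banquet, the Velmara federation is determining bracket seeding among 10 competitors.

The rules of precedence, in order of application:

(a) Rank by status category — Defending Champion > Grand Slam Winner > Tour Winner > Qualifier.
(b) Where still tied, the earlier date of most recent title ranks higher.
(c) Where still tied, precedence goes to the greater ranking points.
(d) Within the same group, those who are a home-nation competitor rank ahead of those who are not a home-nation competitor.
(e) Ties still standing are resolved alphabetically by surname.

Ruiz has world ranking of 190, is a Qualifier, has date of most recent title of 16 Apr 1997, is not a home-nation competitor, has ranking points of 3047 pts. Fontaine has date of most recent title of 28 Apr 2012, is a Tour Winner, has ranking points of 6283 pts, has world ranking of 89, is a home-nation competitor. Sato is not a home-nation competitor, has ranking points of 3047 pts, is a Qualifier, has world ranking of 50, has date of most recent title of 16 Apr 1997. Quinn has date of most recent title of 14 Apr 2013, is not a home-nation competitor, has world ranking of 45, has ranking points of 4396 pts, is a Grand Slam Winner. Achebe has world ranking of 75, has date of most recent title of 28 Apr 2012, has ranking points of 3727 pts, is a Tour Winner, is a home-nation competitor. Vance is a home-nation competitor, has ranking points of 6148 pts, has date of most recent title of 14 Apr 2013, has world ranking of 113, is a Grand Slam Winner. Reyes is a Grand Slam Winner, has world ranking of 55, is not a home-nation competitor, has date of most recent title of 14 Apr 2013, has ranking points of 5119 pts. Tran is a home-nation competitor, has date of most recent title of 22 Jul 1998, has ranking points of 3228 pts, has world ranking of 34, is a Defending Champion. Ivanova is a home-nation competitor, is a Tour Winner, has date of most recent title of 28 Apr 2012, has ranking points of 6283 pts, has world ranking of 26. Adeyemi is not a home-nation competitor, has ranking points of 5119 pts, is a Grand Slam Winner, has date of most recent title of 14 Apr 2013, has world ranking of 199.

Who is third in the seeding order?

Adeyemi

By status category: Tran (Defending Champion); then Vance, Adeyemi, Reyes and Quinn (Grand Slam Winner); then Fontaine, Ivanova and Achebe (Tour Winner); then Ruiz and Sato (Qualifier).
Vance, Adeyemi, Reyes and Quinn all have date of most recent title 14 Apr 2013, so the next rule applies.
Among Vance, Adeyemi, Reyes and Quinn, by ranking points (higher first): Vance (6148 pts) before Adeyemi and Reyes (5119 pts) before Quinn (4396 pts).
Adeyemi and Reyes are each not a home-nation competitor, so the next rule applies.
Among Adeyemi and Reyes, alphabetically by surname: Adeyemi before Reyes.
Fontaine, Ivanova and Achebe all have date of most recent title 28 Apr 2012, so the next rule applies.
Among Fontaine, Ivanova and Achebe, by ranking points (higher first): Fontaine and Ivanova (6283 pts) before Achebe (3727 pts).
Fontaine and Ivanova are each a home-nation competitor, so the next rule applies.
Among Fontaine and Ivanova, alphabetically by surname: Fontaine before Ivanova.
Ruiz and Sato both have date of most recent title 16 Apr 1997, so the next rule applies.
Ruiz and Sato both have ranking points 3047 pts, so the next rule applies.
Ruiz and Sato are each not a home-nation competitor, so the next rule applies.
Among Ruiz and Sato, alphabetically by surname: Ruiz before Sato.
Order: Tran, Vance, Adeyemi, Reyes, Quinn, Fontaine, Ivanova, Achebe, Ruiz, Sato.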